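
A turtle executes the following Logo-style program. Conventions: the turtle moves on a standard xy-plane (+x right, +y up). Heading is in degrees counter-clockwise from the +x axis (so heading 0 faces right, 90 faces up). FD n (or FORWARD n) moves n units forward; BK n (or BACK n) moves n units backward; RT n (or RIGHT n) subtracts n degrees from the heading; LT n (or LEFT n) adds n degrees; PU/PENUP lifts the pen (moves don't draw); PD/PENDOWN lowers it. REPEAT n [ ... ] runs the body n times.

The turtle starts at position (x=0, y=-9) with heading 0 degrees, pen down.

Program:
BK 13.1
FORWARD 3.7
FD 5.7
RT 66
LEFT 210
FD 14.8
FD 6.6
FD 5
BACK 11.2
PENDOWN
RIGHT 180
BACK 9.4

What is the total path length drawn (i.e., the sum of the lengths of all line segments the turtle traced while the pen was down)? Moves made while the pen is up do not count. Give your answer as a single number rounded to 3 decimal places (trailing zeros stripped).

Executing turtle program step by step:
Start: pos=(0,-9), heading=0, pen down
BK 13.1: (0,-9) -> (-13.1,-9) [heading=0, draw]
FD 3.7: (-13.1,-9) -> (-9.4,-9) [heading=0, draw]
FD 5.7: (-9.4,-9) -> (-3.7,-9) [heading=0, draw]
RT 66: heading 0 -> 294
LT 210: heading 294 -> 144
FD 14.8: (-3.7,-9) -> (-15.673,-0.301) [heading=144, draw]
FD 6.6: (-15.673,-0.301) -> (-21.013,3.579) [heading=144, draw]
FD 5: (-21.013,3.579) -> (-25.058,6.518) [heading=144, draw]
BK 11.2: (-25.058,6.518) -> (-15.997,-0.066) [heading=144, draw]
PD: pen down
RT 180: heading 144 -> 324
BK 9.4: (-15.997,-0.066) -> (-23.602,5.46) [heading=324, draw]
Final: pos=(-23.602,5.46), heading=324, 8 segment(s) drawn

Segment lengths:
  seg 1: (0,-9) -> (-13.1,-9), length = 13.1
  seg 2: (-13.1,-9) -> (-9.4,-9), length = 3.7
  seg 3: (-9.4,-9) -> (-3.7,-9), length = 5.7
  seg 4: (-3.7,-9) -> (-15.673,-0.301), length = 14.8
  seg 5: (-15.673,-0.301) -> (-21.013,3.579), length = 6.6
  seg 6: (-21.013,3.579) -> (-25.058,6.518), length = 5
  seg 7: (-25.058,6.518) -> (-15.997,-0.066), length = 11.2
  seg 8: (-15.997,-0.066) -> (-23.602,5.46), length = 9.4
Total = 69.5

Answer: 69.5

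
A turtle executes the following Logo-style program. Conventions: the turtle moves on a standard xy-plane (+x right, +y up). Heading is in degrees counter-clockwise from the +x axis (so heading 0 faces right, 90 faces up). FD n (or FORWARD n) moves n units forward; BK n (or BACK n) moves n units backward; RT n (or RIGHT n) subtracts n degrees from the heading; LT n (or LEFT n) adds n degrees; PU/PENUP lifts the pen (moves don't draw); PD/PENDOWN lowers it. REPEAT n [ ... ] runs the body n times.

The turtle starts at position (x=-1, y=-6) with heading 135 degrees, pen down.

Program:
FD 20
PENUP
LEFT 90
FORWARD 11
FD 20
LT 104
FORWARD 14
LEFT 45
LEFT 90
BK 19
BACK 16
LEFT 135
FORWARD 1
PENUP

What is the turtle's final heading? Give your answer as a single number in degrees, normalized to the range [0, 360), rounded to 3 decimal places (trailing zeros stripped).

Executing turtle program step by step:
Start: pos=(-1,-6), heading=135, pen down
FD 20: (-1,-6) -> (-15.142,8.142) [heading=135, draw]
PU: pen up
LT 90: heading 135 -> 225
FD 11: (-15.142,8.142) -> (-22.92,0.364) [heading=225, move]
FD 20: (-22.92,0.364) -> (-37.062,-13.778) [heading=225, move]
LT 104: heading 225 -> 329
FD 14: (-37.062,-13.778) -> (-25.062,-20.989) [heading=329, move]
LT 45: heading 329 -> 14
LT 90: heading 14 -> 104
BK 19: (-25.062,-20.989) -> (-20.466,-39.424) [heading=104, move]
BK 16: (-20.466,-39.424) -> (-16.595,-54.949) [heading=104, move]
LT 135: heading 104 -> 239
FD 1: (-16.595,-54.949) -> (-17.11,-55.806) [heading=239, move]
PU: pen up
Final: pos=(-17.11,-55.806), heading=239, 1 segment(s) drawn

Answer: 239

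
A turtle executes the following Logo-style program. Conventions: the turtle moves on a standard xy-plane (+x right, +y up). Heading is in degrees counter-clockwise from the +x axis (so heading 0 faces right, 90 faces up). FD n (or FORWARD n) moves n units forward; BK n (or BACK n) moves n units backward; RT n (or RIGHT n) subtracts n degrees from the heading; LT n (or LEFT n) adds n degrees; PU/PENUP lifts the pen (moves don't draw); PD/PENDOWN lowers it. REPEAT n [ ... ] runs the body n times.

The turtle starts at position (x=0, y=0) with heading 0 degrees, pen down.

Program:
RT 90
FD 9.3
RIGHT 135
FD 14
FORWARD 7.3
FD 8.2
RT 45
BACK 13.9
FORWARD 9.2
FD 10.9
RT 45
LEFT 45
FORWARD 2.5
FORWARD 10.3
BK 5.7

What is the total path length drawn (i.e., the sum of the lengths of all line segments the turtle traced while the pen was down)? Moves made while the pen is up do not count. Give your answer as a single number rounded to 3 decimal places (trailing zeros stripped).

Answer: 91.3

Derivation:
Executing turtle program step by step:
Start: pos=(0,0), heading=0, pen down
RT 90: heading 0 -> 270
FD 9.3: (0,0) -> (0,-9.3) [heading=270, draw]
RT 135: heading 270 -> 135
FD 14: (0,-9.3) -> (-9.899,0.599) [heading=135, draw]
FD 7.3: (-9.899,0.599) -> (-15.061,5.761) [heading=135, draw]
FD 8.2: (-15.061,5.761) -> (-20.86,11.56) [heading=135, draw]
RT 45: heading 135 -> 90
BK 13.9: (-20.86,11.56) -> (-20.86,-2.34) [heading=90, draw]
FD 9.2: (-20.86,-2.34) -> (-20.86,6.86) [heading=90, draw]
FD 10.9: (-20.86,6.86) -> (-20.86,17.76) [heading=90, draw]
RT 45: heading 90 -> 45
LT 45: heading 45 -> 90
FD 2.5: (-20.86,17.76) -> (-20.86,20.26) [heading=90, draw]
FD 10.3: (-20.86,20.26) -> (-20.86,30.56) [heading=90, draw]
BK 5.7: (-20.86,30.56) -> (-20.86,24.86) [heading=90, draw]
Final: pos=(-20.86,24.86), heading=90, 10 segment(s) drawn

Segment lengths:
  seg 1: (0,0) -> (0,-9.3), length = 9.3
  seg 2: (0,-9.3) -> (-9.899,0.599), length = 14
  seg 3: (-9.899,0.599) -> (-15.061,5.761), length = 7.3
  seg 4: (-15.061,5.761) -> (-20.86,11.56), length = 8.2
  seg 5: (-20.86,11.56) -> (-20.86,-2.34), length = 13.9
  seg 6: (-20.86,-2.34) -> (-20.86,6.86), length = 9.2
  seg 7: (-20.86,6.86) -> (-20.86,17.76), length = 10.9
  seg 8: (-20.86,17.76) -> (-20.86,20.26), length = 2.5
  seg 9: (-20.86,20.26) -> (-20.86,30.56), length = 10.3
  seg 10: (-20.86,30.56) -> (-20.86,24.86), length = 5.7
Total = 91.3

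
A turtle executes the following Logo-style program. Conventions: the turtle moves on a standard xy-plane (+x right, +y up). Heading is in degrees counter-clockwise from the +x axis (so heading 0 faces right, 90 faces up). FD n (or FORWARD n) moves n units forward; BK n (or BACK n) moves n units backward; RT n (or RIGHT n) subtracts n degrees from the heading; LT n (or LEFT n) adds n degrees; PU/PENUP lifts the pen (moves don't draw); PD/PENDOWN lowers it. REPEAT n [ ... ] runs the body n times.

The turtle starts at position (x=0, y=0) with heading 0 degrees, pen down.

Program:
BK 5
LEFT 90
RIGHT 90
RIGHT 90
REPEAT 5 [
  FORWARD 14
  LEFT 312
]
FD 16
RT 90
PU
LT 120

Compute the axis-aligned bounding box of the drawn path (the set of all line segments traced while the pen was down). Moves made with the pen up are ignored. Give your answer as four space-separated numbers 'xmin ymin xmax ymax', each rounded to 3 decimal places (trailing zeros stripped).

Executing turtle program step by step:
Start: pos=(0,0), heading=0, pen down
BK 5: (0,0) -> (-5,0) [heading=0, draw]
LT 90: heading 0 -> 90
RT 90: heading 90 -> 0
RT 90: heading 0 -> 270
REPEAT 5 [
  -- iteration 1/5 --
  FD 14: (-5,0) -> (-5,-14) [heading=270, draw]
  LT 312: heading 270 -> 222
  -- iteration 2/5 --
  FD 14: (-5,-14) -> (-15.404,-23.368) [heading=222, draw]
  LT 312: heading 222 -> 174
  -- iteration 3/5 --
  FD 14: (-15.404,-23.368) -> (-29.327,-21.904) [heading=174, draw]
  LT 312: heading 174 -> 126
  -- iteration 4/5 --
  FD 14: (-29.327,-21.904) -> (-37.556,-10.578) [heading=126, draw]
  LT 312: heading 126 -> 78
  -- iteration 5/5 --
  FD 14: (-37.556,-10.578) -> (-34.646,3.116) [heading=78, draw]
  LT 312: heading 78 -> 30
]
FD 16: (-34.646,3.116) -> (-20.789,11.116) [heading=30, draw]
RT 90: heading 30 -> 300
PU: pen up
LT 120: heading 300 -> 60
Final: pos=(-20.789,11.116), heading=60, 7 segment(s) drawn

Segment endpoints: x in {-37.556, -34.646, -29.327, -20.789, -15.404, -5, -5, 0}, y in {-23.368, -21.904, -14, -10.578, 0, 3.116, 11.116}
xmin=-37.556, ymin=-23.368, xmax=0, ymax=11.116

Answer: -37.556 -23.368 0 11.116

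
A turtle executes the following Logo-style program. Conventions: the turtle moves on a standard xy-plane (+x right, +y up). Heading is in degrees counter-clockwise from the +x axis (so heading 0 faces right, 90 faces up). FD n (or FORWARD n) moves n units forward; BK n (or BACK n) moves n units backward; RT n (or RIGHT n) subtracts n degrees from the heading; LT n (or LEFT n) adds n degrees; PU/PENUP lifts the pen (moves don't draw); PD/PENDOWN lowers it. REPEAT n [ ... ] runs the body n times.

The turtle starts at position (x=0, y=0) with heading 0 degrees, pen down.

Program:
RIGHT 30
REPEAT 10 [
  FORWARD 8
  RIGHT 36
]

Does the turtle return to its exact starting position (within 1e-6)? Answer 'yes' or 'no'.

Answer: yes

Derivation:
Executing turtle program step by step:
Start: pos=(0,0), heading=0, pen down
RT 30: heading 0 -> 330
REPEAT 10 [
  -- iteration 1/10 --
  FD 8: (0,0) -> (6.928,-4) [heading=330, draw]
  RT 36: heading 330 -> 294
  -- iteration 2/10 --
  FD 8: (6.928,-4) -> (10.182,-11.308) [heading=294, draw]
  RT 36: heading 294 -> 258
  -- iteration 3/10 --
  FD 8: (10.182,-11.308) -> (8.519,-19.134) [heading=258, draw]
  RT 36: heading 258 -> 222
  -- iteration 4/10 --
  FD 8: (8.519,-19.134) -> (2.574,-24.487) [heading=222, draw]
  RT 36: heading 222 -> 186
  -- iteration 5/10 --
  FD 8: (2.574,-24.487) -> (-5.383,-25.323) [heading=186, draw]
  RT 36: heading 186 -> 150
  -- iteration 6/10 --
  FD 8: (-5.383,-25.323) -> (-12.311,-21.323) [heading=150, draw]
  RT 36: heading 150 -> 114
  -- iteration 7/10 --
  FD 8: (-12.311,-21.323) -> (-15.565,-14.014) [heading=114, draw]
  RT 36: heading 114 -> 78
  -- iteration 8/10 --
  FD 8: (-15.565,-14.014) -> (-13.901,-6.189) [heading=78, draw]
  RT 36: heading 78 -> 42
  -- iteration 9/10 --
  FD 8: (-13.901,-6.189) -> (-7.956,-0.836) [heading=42, draw]
  RT 36: heading 42 -> 6
  -- iteration 10/10 --
  FD 8: (-7.956,-0.836) -> (0,0) [heading=6, draw]
  RT 36: heading 6 -> 330
]
Final: pos=(0,0), heading=330, 10 segment(s) drawn

Start position: (0, 0)
Final position: (0, 0)
Distance = 0; < 1e-6 -> CLOSED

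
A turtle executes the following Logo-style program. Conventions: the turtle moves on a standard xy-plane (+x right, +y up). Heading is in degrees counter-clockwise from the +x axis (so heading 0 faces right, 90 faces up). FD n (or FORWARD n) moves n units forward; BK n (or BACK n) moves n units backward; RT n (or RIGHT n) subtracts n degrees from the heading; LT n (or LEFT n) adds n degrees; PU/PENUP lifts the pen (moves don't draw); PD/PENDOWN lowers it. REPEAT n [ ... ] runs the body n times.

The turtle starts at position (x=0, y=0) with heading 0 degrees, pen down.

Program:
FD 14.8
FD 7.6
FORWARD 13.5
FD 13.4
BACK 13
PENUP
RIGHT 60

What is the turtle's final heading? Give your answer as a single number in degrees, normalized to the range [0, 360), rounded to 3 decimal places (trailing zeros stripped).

Answer: 300

Derivation:
Executing turtle program step by step:
Start: pos=(0,0), heading=0, pen down
FD 14.8: (0,0) -> (14.8,0) [heading=0, draw]
FD 7.6: (14.8,0) -> (22.4,0) [heading=0, draw]
FD 13.5: (22.4,0) -> (35.9,0) [heading=0, draw]
FD 13.4: (35.9,0) -> (49.3,0) [heading=0, draw]
BK 13: (49.3,0) -> (36.3,0) [heading=0, draw]
PU: pen up
RT 60: heading 0 -> 300
Final: pos=(36.3,0), heading=300, 5 segment(s) drawn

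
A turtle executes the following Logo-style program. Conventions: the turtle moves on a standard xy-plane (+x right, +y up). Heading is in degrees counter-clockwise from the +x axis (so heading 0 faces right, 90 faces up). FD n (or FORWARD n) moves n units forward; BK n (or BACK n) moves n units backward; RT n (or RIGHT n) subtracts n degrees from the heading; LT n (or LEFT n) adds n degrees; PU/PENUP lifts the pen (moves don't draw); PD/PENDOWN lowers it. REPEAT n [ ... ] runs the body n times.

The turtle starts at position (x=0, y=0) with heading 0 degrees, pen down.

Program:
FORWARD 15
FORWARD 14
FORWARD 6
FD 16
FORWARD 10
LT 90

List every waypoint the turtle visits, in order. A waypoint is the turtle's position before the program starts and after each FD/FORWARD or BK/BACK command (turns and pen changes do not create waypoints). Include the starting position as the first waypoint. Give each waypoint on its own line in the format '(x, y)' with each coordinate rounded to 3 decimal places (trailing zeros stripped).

Executing turtle program step by step:
Start: pos=(0,0), heading=0, pen down
FD 15: (0,0) -> (15,0) [heading=0, draw]
FD 14: (15,0) -> (29,0) [heading=0, draw]
FD 6: (29,0) -> (35,0) [heading=0, draw]
FD 16: (35,0) -> (51,0) [heading=0, draw]
FD 10: (51,0) -> (61,0) [heading=0, draw]
LT 90: heading 0 -> 90
Final: pos=(61,0), heading=90, 5 segment(s) drawn
Waypoints (6 total):
(0, 0)
(15, 0)
(29, 0)
(35, 0)
(51, 0)
(61, 0)

Answer: (0, 0)
(15, 0)
(29, 0)
(35, 0)
(51, 0)
(61, 0)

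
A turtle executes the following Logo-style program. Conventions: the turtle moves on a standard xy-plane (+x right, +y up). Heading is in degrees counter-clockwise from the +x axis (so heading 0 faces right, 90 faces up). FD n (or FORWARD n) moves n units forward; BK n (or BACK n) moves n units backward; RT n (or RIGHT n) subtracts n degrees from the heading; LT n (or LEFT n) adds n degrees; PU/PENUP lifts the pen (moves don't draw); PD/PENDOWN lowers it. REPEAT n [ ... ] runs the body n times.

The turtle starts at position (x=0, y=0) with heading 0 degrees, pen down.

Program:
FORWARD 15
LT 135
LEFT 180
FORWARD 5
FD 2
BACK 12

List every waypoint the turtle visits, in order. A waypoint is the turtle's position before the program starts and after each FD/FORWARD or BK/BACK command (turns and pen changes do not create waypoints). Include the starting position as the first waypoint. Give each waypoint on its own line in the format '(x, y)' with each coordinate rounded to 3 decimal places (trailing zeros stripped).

Executing turtle program step by step:
Start: pos=(0,0), heading=0, pen down
FD 15: (0,0) -> (15,0) [heading=0, draw]
LT 135: heading 0 -> 135
LT 180: heading 135 -> 315
FD 5: (15,0) -> (18.536,-3.536) [heading=315, draw]
FD 2: (18.536,-3.536) -> (19.95,-4.95) [heading=315, draw]
BK 12: (19.95,-4.95) -> (11.464,3.536) [heading=315, draw]
Final: pos=(11.464,3.536), heading=315, 4 segment(s) drawn
Waypoints (5 total):
(0, 0)
(15, 0)
(18.536, -3.536)
(19.95, -4.95)
(11.464, 3.536)

Answer: (0, 0)
(15, 0)
(18.536, -3.536)
(19.95, -4.95)
(11.464, 3.536)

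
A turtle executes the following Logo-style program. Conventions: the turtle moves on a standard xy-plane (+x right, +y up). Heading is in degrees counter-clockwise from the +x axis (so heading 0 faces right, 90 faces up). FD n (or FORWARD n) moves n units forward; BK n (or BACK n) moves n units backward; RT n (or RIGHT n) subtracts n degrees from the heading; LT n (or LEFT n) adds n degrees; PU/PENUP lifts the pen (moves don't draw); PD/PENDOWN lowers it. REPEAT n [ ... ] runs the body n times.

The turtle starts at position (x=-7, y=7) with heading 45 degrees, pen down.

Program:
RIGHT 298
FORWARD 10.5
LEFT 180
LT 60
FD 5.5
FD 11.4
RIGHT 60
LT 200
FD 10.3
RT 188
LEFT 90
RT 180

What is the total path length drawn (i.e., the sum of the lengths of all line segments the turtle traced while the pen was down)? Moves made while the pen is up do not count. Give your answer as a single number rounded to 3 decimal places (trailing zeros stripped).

Executing turtle program step by step:
Start: pos=(-7,7), heading=45, pen down
RT 298: heading 45 -> 107
FD 10.5: (-7,7) -> (-10.07,17.041) [heading=107, draw]
LT 180: heading 107 -> 287
LT 60: heading 287 -> 347
FD 5.5: (-10.07,17.041) -> (-4.711,15.804) [heading=347, draw]
FD 11.4: (-4.711,15.804) -> (6.397,13.24) [heading=347, draw]
RT 60: heading 347 -> 287
LT 200: heading 287 -> 127
FD 10.3: (6.397,13.24) -> (0.198,21.465) [heading=127, draw]
RT 188: heading 127 -> 299
LT 90: heading 299 -> 29
RT 180: heading 29 -> 209
Final: pos=(0.198,21.465), heading=209, 4 segment(s) drawn

Segment lengths:
  seg 1: (-7,7) -> (-10.07,17.041), length = 10.5
  seg 2: (-10.07,17.041) -> (-4.711,15.804), length = 5.5
  seg 3: (-4.711,15.804) -> (6.397,13.24), length = 11.4
  seg 4: (6.397,13.24) -> (0.198,21.465), length = 10.3
Total = 37.7

Answer: 37.7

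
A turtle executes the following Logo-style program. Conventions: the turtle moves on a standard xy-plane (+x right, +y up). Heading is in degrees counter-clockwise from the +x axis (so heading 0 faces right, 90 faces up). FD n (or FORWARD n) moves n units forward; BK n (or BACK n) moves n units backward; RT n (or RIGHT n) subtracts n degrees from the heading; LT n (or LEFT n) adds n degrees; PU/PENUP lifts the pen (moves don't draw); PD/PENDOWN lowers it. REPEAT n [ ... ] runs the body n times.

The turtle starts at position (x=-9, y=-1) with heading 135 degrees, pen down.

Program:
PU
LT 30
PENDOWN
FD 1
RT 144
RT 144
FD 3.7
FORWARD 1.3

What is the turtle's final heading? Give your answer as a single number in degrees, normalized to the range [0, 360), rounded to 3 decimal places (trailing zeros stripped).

Executing turtle program step by step:
Start: pos=(-9,-1), heading=135, pen down
PU: pen up
LT 30: heading 135 -> 165
PD: pen down
FD 1: (-9,-1) -> (-9.966,-0.741) [heading=165, draw]
RT 144: heading 165 -> 21
RT 144: heading 21 -> 237
FD 3.7: (-9.966,-0.741) -> (-11.981,-3.844) [heading=237, draw]
FD 1.3: (-11.981,-3.844) -> (-12.689,-4.935) [heading=237, draw]
Final: pos=(-12.689,-4.935), heading=237, 3 segment(s) drawn

Answer: 237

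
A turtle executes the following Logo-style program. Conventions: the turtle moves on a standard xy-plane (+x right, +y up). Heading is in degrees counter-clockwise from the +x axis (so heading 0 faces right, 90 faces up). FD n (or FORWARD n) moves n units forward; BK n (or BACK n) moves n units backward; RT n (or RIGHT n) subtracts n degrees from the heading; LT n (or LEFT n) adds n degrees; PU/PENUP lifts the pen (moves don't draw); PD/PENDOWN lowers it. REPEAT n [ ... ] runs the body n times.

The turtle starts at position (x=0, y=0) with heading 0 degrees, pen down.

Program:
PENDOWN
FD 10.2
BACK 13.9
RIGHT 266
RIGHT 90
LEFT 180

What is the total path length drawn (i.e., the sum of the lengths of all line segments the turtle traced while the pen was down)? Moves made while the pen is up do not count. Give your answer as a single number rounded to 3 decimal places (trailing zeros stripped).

Answer: 24.1

Derivation:
Executing turtle program step by step:
Start: pos=(0,0), heading=0, pen down
PD: pen down
FD 10.2: (0,0) -> (10.2,0) [heading=0, draw]
BK 13.9: (10.2,0) -> (-3.7,0) [heading=0, draw]
RT 266: heading 0 -> 94
RT 90: heading 94 -> 4
LT 180: heading 4 -> 184
Final: pos=(-3.7,0), heading=184, 2 segment(s) drawn

Segment lengths:
  seg 1: (0,0) -> (10.2,0), length = 10.2
  seg 2: (10.2,0) -> (-3.7,0), length = 13.9
Total = 24.1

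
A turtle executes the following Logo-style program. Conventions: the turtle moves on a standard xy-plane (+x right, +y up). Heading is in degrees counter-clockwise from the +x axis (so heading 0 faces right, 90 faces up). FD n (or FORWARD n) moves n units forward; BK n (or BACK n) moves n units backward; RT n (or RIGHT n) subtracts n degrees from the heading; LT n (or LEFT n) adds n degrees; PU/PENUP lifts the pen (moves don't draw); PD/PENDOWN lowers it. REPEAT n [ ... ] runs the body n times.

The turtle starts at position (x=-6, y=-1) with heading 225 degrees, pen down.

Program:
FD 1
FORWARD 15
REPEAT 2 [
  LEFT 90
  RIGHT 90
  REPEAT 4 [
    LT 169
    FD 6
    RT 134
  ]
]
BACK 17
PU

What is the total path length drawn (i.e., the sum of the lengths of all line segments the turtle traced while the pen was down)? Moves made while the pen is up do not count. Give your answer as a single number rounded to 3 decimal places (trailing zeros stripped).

Answer: 81

Derivation:
Executing turtle program step by step:
Start: pos=(-6,-1), heading=225, pen down
FD 1: (-6,-1) -> (-6.707,-1.707) [heading=225, draw]
FD 15: (-6.707,-1.707) -> (-17.314,-12.314) [heading=225, draw]
REPEAT 2 [
  -- iteration 1/2 --
  LT 90: heading 225 -> 315
  RT 90: heading 315 -> 225
  REPEAT 4 [
    -- iteration 1/4 --
    LT 169: heading 225 -> 34
    FD 6: (-17.314,-12.314) -> (-12.339,-8.959) [heading=34, draw]
    RT 134: heading 34 -> 260
    -- iteration 2/4 --
    LT 169: heading 260 -> 69
    FD 6: (-12.339,-8.959) -> (-10.189,-3.357) [heading=69, draw]
    RT 134: heading 69 -> 295
    -- iteration 3/4 --
    LT 169: heading 295 -> 104
    FD 6: (-10.189,-3.357) -> (-11.641,2.465) [heading=104, draw]
    RT 134: heading 104 -> 330
    -- iteration 4/4 --
    LT 169: heading 330 -> 139
    FD 6: (-11.641,2.465) -> (-16.169,6.401) [heading=139, draw]
    RT 134: heading 139 -> 5
  ]
  -- iteration 2/2 --
  LT 90: heading 5 -> 95
  RT 90: heading 95 -> 5
  REPEAT 4 [
    -- iteration 1/4 --
    LT 169: heading 5 -> 174
    FD 6: (-16.169,6.401) -> (-22.136,7.028) [heading=174, draw]
    RT 134: heading 174 -> 40
    -- iteration 2/4 --
    LT 169: heading 40 -> 209
    FD 6: (-22.136,7.028) -> (-27.384,4.119) [heading=209, draw]
    RT 134: heading 209 -> 75
    -- iteration 3/4 --
    LT 169: heading 75 -> 244
    FD 6: (-27.384,4.119) -> (-30.014,-1.273) [heading=244, draw]
    RT 134: heading 244 -> 110
    -- iteration 4/4 --
    LT 169: heading 110 -> 279
    FD 6: (-30.014,-1.273) -> (-29.076,-7.2) [heading=279, draw]
    RT 134: heading 279 -> 145
  ]
]
BK 17: (-29.076,-7.2) -> (-15.15,-16.95) [heading=145, draw]
PU: pen up
Final: pos=(-15.15,-16.95), heading=145, 11 segment(s) drawn

Segment lengths:
  seg 1: (-6,-1) -> (-6.707,-1.707), length = 1
  seg 2: (-6.707,-1.707) -> (-17.314,-12.314), length = 15
  seg 3: (-17.314,-12.314) -> (-12.339,-8.959), length = 6
  seg 4: (-12.339,-8.959) -> (-10.189,-3.357), length = 6
  seg 5: (-10.189,-3.357) -> (-11.641,2.465), length = 6
  seg 6: (-11.641,2.465) -> (-16.169,6.401), length = 6
  seg 7: (-16.169,6.401) -> (-22.136,7.028), length = 6
  seg 8: (-22.136,7.028) -> (-27.384,4.119), length = 6
  seg 9: (-27.384,4.119) -> (-30.014,-1.273), length = 6
  seg 10: (-30.014,-1.273) -> (-29.076,-7.2), length = 6
  seg 11: (-29.076,-7.2) -> (-15.15,-16.95), length = 17
Total = 81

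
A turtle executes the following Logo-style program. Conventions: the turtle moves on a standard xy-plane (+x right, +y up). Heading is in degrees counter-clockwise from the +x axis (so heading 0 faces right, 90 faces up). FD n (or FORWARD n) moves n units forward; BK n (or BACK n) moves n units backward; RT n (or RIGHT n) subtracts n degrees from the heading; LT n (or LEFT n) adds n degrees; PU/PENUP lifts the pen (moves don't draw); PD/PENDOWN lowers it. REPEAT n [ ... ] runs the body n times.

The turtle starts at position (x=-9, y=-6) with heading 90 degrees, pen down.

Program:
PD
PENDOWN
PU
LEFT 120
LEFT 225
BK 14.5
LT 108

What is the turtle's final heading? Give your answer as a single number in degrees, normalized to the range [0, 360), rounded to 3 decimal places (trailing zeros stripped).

Answer: 183

Derivation:
Executing turtle program step by step:
Start: pos=(-9,-6), heading=90, pen down
PD: pen down
PD: pen down
PU: pen up
LT 120: heading 90 -> 210
LT 225: heading 210 -> 75
BK 14.5: (-9,-6) -> (-12.753,-20.006) [heading=75, move]
LT 108: heading 75 -> 183
Final: pos=(-12.753,-20.006), heading=183, 0 segment(s) drawn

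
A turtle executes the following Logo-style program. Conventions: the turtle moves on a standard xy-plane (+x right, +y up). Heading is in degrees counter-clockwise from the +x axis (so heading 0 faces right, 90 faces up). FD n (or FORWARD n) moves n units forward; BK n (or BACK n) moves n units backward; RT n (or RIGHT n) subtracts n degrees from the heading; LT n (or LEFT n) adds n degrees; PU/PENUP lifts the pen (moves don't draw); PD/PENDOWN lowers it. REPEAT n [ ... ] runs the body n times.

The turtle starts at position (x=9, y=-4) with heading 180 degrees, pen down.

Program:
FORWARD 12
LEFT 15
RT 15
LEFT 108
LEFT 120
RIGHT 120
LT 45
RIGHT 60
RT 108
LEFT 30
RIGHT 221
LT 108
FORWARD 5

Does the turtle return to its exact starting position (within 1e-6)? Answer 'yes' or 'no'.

Answer: no

Derivation:
Executing turtle program step by step:
Start: pos=(9,-4), heading=180, pen down
FD 12: (9,-4) -> (-3,-4) [heading=180, draw]
LT 15: heading 180 -> 195
RT 15: heading 195 -> 180
LT 108: heading 180 -> 288
LT 120: heading 288 -> 48
RT 120: heading 48 -> 288
LT 45: heading 288 -> 333
RT 60: heading 333 -> 273
RT 108: heading 273 -> 165
LT 30: heading 165 -> 195
RT 221: heading 195 -> 334
LT 108: heading 334 -> 82
FD 5: (-3,-4) -> (-2.304,0.951) [heading=82, draw]
Final: pos=(-2.304,0.951), heading=82, 2 segment(s) drawn

Start position: (9, -4)
Final position: (-2.304, 0.951)
Distance = 12.341; >= 1e-6 -> NOT closed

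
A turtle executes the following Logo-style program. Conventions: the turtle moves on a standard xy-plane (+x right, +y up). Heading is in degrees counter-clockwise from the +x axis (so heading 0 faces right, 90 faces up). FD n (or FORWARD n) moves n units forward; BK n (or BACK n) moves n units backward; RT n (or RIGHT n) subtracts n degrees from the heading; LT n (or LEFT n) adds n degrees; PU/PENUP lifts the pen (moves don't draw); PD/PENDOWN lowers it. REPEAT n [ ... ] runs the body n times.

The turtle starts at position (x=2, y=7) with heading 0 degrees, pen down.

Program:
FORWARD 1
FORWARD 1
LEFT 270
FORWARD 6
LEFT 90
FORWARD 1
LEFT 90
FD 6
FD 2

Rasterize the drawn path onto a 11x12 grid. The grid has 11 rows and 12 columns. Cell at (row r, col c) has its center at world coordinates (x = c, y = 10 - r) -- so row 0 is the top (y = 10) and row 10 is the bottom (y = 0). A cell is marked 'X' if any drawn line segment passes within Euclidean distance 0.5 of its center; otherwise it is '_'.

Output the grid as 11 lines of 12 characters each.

Segment 0: (2,7) -> (3,7)
Segment 1: (3,7) -> (4,7)
Segment 2: (4,7) -> (4,1)
Segment 3: (4,1) -> (5,1)
Segment 4: (5,1) -> (5,7)
Segment 5: (5,7) -> (5,9)

Answer: ____________
_____X______
_____X______
__XXXX______
____XX______
____XX______
____XX______
____XX______
____XX______
____XX______
____________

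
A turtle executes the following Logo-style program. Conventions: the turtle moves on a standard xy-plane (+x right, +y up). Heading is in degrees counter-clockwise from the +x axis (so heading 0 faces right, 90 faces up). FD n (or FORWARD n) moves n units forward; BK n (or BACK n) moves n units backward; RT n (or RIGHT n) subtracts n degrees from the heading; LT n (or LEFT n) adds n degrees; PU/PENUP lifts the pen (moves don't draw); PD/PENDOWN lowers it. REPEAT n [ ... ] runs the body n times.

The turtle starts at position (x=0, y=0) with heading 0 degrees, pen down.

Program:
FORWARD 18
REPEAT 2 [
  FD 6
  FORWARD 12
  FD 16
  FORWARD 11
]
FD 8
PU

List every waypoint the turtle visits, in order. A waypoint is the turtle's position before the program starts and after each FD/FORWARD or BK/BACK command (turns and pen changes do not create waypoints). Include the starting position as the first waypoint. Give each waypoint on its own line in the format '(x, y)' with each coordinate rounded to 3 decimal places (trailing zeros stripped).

Answer: (0, 0)
(18, 0)
(24, 0)
(36, 0)
(52, 0)
(63, 0)
(69, 0)
(81, 0)
(97, 0)
(108, 0)
(116, 0)

Derivation:
Executing turtle program step by step:
Start: pos=(0,0), heading=0, pen down
FD 18: (0,0) -> (18,0) [heading=0, draw]
REPEAT 2 [
  -- iteration 1/2 --
  FD 6: (18,0) -> (24,0) [heading=0, draw]
  FD 12: (24,0) -> (36,0) [heading=0, draw]
  FD 16: (36,0) -> (52,0) [heading=0, draw]
  FD 11: (52,0) -> (63,0) [heading=0, draw]
  -- iteration 2/2 --
  FD 6: (63,0) -> (69,0) [heading=0, draw]
  FD 12: (69,0) -> (81,0) [heading=0, draw]
  FD 16: (81,0) -> (97,0) [heading=0, draw]
  FD 11: (97,0) -> (108,0) [heading=0, draw]
]
FD 8: (108,0) -> (116,0) [heading=0, draw]
PU: pen up
Final: pos=(116,0), heading=0, 10 segment(s) drawn
Waypoints (11 total):
(0, 0)
(18, 0)
(24, 0)
(36, 0)
(52, 0)
(63, 0)
(69, 0)
(81, 0)
(97, 0)
(108, 0)
(116, 0)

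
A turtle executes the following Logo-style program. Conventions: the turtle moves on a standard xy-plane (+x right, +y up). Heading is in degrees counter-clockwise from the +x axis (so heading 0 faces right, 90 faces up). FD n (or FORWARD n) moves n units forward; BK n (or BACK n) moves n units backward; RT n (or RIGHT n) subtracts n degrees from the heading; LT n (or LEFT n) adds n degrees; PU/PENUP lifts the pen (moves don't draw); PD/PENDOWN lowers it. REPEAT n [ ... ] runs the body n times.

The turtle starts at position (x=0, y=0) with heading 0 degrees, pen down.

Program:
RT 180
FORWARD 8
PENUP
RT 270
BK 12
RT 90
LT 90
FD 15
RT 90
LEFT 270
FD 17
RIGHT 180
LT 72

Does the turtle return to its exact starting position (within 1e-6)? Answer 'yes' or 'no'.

Executing turtle program step by step:
Start: pos=(0,0), heading=0, pen down
RT 180: heading 0 -> 180
FD 8: (0,0) -> (-8,0) [heading=180, draw]
PU: pen up
RT 270: heading 180 -> 270
BK 12: (-8,0) -> (-8,12) [heading=270, move]
RT 90: heading 270 -> 180
LT 90: heading 180 -> 270
FD 15: (-8,12) -> (-8,-3) [heading=270, move]
RT 90: heading 270 -> 180
LT 270: heading 180 -> 90
FD 17: (-8,-3) -> (-8,14) [heading=90, move]
RT 180: heading 90 -> 270
LT 72: heading 270 -> 342
Final: pos=(-8,14), heading=342, 1 segment(s) drawn

Start position: (0, 0)
Final position: (-8, 14)
Distance = 16.125; >= 1e-6 -> NOT closed

Answer: no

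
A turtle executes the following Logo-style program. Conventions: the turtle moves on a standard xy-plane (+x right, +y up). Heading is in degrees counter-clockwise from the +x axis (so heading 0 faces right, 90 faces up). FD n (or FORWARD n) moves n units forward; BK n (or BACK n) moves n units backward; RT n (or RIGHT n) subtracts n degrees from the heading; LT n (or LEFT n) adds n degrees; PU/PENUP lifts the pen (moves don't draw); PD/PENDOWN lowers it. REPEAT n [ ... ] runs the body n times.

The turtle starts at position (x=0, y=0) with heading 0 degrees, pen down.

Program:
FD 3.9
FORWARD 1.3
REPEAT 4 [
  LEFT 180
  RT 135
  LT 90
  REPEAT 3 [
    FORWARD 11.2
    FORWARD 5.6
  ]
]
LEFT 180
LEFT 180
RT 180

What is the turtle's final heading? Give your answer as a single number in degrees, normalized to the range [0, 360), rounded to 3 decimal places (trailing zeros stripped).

Answer: 0

Derivation:
Executing turtle program step by step:
Start: pos=(0,0), heading=0, pen down
FD 3.9: (0,0) -> (3.9,0) [heading=0, draw]
FD 1.3: (3.9,0) -> (5.2,0) [heading=0, draw]
REPEAT 4 [
  -- iteration 1/4 --
  LT 180: heading 0 -> 180
  RT 135: heading 180 -> 45
  LT 90: heading 45 -> 135
  REPEAT 3 [
    -- iteration 1/3 --
    FD 11.2: (5.2,0) -> (-2.72,7.92) [heading=135, draw]
    FD 5.6: (-2.72,7.92) -> (-6.679,11.879) [heading=135, draw]
    -- iteration 2/3 --
    FD 11.2: (-6.679,11.879) -> (-14.599,19.799) [heading=135, draw]
    FD 5.6: (-14.599,19.799) -> (-18.559,23.759) [heading=135, draw]
    -- iteration 3/3 --
    FD 11.2: (-18.559,23.759) -> (-26.478,31.678) [heading=135, draw]
    FD 5.6: (-26.478,31.678) -> (-30.438,35.638) [heading=135, draw]
  ]
  -- iteration 2/4 --
  LT 180: heading 135 -> 315
  RT 135: heading 315 -> 180
  LT 90: heading 180 -> 270
  REPEAT 3 [
    -- iteration 1/3 --
    FD 11.2: (-30.438,35.638) -> (-30.438,24.438) [heading=270, draw]
    FD 5.6: (-30.438,24.438) -> (-30.438,18.838) [heading=270, draw]
    -- iteration 2/3 --
    FD 11.2: (-30.438,18.838) -> (-30.438,7.638) [heading=270, draw]
    FD 5.6: (-30.438,7.638) -> (-30.438,2.038) [heading=270, draw]
    -- iteration 3/3 --
    FD 11.2: (-30.438,2.038) -> (-30.438,-9.162) [heading=270, draw]
    FD 5.6: (-30.438,-9.162) -> (-30.438,-14.762) [heading=270, draw]
  ]
  -- iteration 3/4 --
  LT 180: heading 270 -> 90
  RT 135: heading 90 -> 315
  LT 90: heading 315 -> 45
  REPEAT 3 [
    -- iteration 1/3 --
    FD 11.2: (-30.438,-14.762) -> (-22.519,-6.842) [heading=45, draw]
    FD 5.6: (-22.519,-6.842) -> (-18.559,-2.882) [heading=45, draw]
    -- iteration 2/3 --
    FD 11.2: (-18.559,-2.882) -> (-10.639,5.037) [heading=45, draw]
    FD 5.6: (-10.639,5.037) -> (-6.679,8.997) [heading=45, draw]
    -- iteration 3/3 --
    FD 11.2: (-6.679,8.997) -> (1.24,16.917) [heading=45, draw]
    FD 5.6: (1.24,16.917) -> (5.2,20.876) [heading=45, draw]
  ]
  -- iteration 4/4 --
  LT 180: heading 45 -> 225
  RT 135: heading 225 -> 90
  LT 90: heading 90 -> 180
  REPEAT 3 [
    -- iteration 1/3 --
    FD 11.2: (5.2,20.876) -> (-6,20.876) [heading=180, draw]
    FD 5.6: (-6,20.876) -> (-11.6,20.876) [heading=180, draw]
    -- iteration 2/3 --
    FD 11.2: (-11.6,20.876) -> (-22.8,20.876) [heading=180, draw]
    FD 5.6: (-22.8,20.876) -> (-28.4,20.876) [heading=180, draw]
    -- iteration 3/3 --
    FD 11.2: (-28.4,20.876) -> (-39.6,20.876) [heading=180, draw]
    FD 5.6: (-39.6,20.876) -> (-45.2,20.876) [heading=180, draw]
  ]
]
LT 180: heading 180 -> 0
LT 180: heading 0 -> 180
RT 180: heading 180 -> 0
Final: pos=(-45.2,20.876), heading=0, 26 segment(s) drawn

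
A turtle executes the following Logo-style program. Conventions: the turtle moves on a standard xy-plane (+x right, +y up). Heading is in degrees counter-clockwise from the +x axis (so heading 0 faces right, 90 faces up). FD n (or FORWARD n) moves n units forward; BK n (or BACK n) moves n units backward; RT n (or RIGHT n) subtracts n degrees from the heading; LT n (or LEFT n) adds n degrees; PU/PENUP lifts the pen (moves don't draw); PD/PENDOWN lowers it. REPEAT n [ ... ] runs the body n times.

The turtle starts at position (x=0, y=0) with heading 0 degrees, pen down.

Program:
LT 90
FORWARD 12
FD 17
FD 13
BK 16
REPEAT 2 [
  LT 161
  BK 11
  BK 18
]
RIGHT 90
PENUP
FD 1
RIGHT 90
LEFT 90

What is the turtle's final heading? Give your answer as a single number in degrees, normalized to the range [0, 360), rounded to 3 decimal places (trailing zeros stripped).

Answer: 322

Derivation:
Executing turtle program step by step:
Start: pos=(0,0), heading=0, pen down
LT 90: heading 0 -> 90
FD 12: (0,0) -> (0,12) [heading=90, draw]
FD 17: (0,12) -> (0,29) [heading=90, draw]
FD 13: (0,29) -> (0,42) [heading=90, draw]
BK 16: (0,42) -> (0,26) [heading=90, draw]
REPEAT 2 [
  -- iteration 1/2 --
  LT 161: heading 90 -> 251
  BK 11: (0,26) -> (3.581,36.401) [heading=251, draw]
  BK 18: (3.581,36.401) -> (9.441,53.42) [heading=251, draw]
  -- iteration 2/2 --
  LT 161: heading 251 -> 52
  BK 11: (9.441,53.42) -> (2.669,44.752) [heading=52, draw]
  BK 18: (2.669,44.752) -> (-8.413,30.568) [heading=52, draw]
]
RT 90: heading 52 -> 322
PU: pen up
FD 1: (-8.413,30.568) -> (-7.625,29.952) [heading=322, move]
RT 90: heading 322 -> 232
LT 90: heading 232 -> 322
Final: pos=(-7.625,29.952), heading=322, 8 segment(s) drawn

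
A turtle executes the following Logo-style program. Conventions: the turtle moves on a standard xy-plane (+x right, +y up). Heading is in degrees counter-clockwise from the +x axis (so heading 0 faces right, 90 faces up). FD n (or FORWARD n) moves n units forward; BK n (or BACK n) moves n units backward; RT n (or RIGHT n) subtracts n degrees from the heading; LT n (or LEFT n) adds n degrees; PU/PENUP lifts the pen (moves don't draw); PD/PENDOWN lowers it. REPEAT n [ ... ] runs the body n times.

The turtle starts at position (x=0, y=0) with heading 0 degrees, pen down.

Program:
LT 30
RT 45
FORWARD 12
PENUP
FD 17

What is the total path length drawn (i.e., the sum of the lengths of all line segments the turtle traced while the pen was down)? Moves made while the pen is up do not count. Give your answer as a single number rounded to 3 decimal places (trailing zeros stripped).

Executing turtle program step by step:
Start: pos=(0,0), heading=0, pen down
LT 30: heading 0 -> 30
RT 45: heading 30 -> 345
FD 12: (0,0) -> (11.591,-3.106) [heading=345, draw]
PU: pen up
FD 17: (11.591,-3.106) -> (28.012,-7.506) [heading=345, move]
Final: pos=(28.012,-7.506), heading=345, 1 segment(s) drawn

Segment lengths:
  seg 1: (0,0) -> (11.591,-3.106), length = 12
Total = 12

Answer: 12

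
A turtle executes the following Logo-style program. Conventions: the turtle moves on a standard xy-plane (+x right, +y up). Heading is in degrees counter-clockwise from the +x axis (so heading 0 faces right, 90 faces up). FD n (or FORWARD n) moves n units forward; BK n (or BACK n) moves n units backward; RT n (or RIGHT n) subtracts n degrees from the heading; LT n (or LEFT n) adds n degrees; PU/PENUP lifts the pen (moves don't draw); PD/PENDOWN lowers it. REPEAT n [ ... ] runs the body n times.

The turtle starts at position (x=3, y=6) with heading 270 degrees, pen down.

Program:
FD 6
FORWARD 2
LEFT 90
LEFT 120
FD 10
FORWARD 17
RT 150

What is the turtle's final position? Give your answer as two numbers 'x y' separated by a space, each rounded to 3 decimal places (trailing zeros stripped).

Answer: -10.5 21.383

Derivation:
Executing turtle program step by step:
Start: pos=(3,6), heading=270, pen down
FD 6: (3,6) -> (3,0) [heading=270, draw]
FD 2: (3,0) -> (3,-2) [heading=270, draw]
LT 90: heading 270 -> 0
LT 120: heading 0 -> 120
FD 10: (3,-2) -> (-2,6.66) [heading=120, draw]
FD 17: (-2,6.66) -> (-10.5,21.383) [heading=120, draw]
RT 150: heading 120 -> 330
Final: pos=(-10.5,21.383), heading=330, 4 segment(s) drawn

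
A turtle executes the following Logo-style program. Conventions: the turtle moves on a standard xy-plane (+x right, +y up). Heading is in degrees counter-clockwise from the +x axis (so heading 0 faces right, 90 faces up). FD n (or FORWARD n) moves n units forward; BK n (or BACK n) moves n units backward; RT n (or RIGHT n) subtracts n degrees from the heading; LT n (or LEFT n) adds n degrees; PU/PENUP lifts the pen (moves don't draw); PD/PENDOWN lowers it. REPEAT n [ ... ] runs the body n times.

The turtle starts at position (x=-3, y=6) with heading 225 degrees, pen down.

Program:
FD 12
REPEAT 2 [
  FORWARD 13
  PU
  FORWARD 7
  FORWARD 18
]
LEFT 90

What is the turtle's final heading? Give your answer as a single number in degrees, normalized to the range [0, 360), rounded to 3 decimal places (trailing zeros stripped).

Executing turtle program step by step:
Start: pos=(-3,6), heading=225, pen down
FD 12: (-3,6) -> (-11.485,-2.485) [heading=225, draw]
REPEAT 2 [
  -- iteration 1/2 --
  FD 13: (-11.485,-2.485) -> (-20.678,-11.678) [heading=225, draw]
  PU: pen up
  FD 7: (-20.678,-11.678) -> (-25.627,-16.627) [heading=225, move]
  FD 18: (-25.627,-16.627) -> (-38.355,-29.355) [heading=225, move]
  -- iteration 2/2 --
  FD 13: (-38.355,-29.355) -> (-47.548,-38.548) [heading=225, move]
  PU: pen up
  FD 7: (-47.548,-38.548) -> (-52.497,-43.497) [heading=225, move]
  FD 18: (-52.497,-43.497) -> (-65.225,-56.225) [heading=225, move]
]
LT 90: heading 225 -> 315
Final: pos=(-65.225,-56.225), heading=315, 2 segment(s) drawn

Answer: 315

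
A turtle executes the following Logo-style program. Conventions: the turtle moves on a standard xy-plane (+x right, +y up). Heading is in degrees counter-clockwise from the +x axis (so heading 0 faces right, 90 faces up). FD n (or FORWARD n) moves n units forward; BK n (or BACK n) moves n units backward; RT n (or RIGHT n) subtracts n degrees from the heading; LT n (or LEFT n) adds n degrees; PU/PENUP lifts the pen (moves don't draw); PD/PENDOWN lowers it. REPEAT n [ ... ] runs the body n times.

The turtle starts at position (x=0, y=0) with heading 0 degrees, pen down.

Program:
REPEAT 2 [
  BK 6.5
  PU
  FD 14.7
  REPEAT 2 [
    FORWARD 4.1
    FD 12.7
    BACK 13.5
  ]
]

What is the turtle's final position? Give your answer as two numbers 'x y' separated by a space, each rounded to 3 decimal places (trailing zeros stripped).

Executing turtle program step by step:
Start: pos=(0,0), heading=0, pen down
REPEAT 2 [
  -- iteration 1/2 --
  BK 6.5: (0,0) -> (-6.5,0) [heading=0, draw]
  PU: pen up
  FD 14.7: (-6.5,0) -> (8.2,0) [heading=0, move]
  REPEAT 2 [
    -- iteration 1/2 --
    FD 4.1: (8.2,0) -> (12.3,0) [heading=0, move]
    FD 12.7: (12.3,0) -> (25,0) [heading=0, move]
    BK 13.5: (25,0) -> (11.5,0) [heading=0, move]
    -- iteration 2/2 --
    FD 4.1: (11.5,0) -> (15.6,0) [heading=0, move]
    FD 12.7: (15.6,0) -> (28.3,0) [heading=0, move]
    BK 13.5: (28.3,0) -> (14.8,0) [heading=0, move]
  ]
  -- iteration 2/2 --
  BK 6.5: (14.8,0) -> (8.3,0) [heading=0, move]
  PU: pen up
  FD 14.7: (8.3,0) -> (23,0) [heading=0, move]
  REPEAT 2 [
    -- iteration 1/2 --
    FD 4.1: (23,0) -> (27.1,0) [heading=0, move]
    FD 12.7: (27.1,0) -> (39.8,0) [heading=0, move]
    BK 13.5: (39.8,0) -> (26.3,0) [heading=0, move]
    -- iteration 2/2 --
    FD 4.1: (26.3,0) -> (30.4,0) [heading=0, move]
    FD 12.7: (30.4,0) -> (43.1,0) [heading=0, move]
    BK 13.5: (43.1,0) -> (29.6,0) [heading=0, move]
  ]
]
Final: pos=(29.6,0), heading=0, 1 segment(s) drawn

Answer: 29.6 0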